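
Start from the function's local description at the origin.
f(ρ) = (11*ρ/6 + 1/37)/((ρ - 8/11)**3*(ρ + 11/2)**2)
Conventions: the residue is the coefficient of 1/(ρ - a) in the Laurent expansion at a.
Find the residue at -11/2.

The residue is 487603864/39102565071.

At the order-2 pole -11/2 set g(ρ) = (ρ - (-11/2))^2*f(ρ) = (11*ρ/6 + 1/37)/(ρ - 8/11)**3.
Order-2 pole: residue = g'(a); g'(-11/2) = 487603864/39102565071, so the residue is 487603864/39102565071.


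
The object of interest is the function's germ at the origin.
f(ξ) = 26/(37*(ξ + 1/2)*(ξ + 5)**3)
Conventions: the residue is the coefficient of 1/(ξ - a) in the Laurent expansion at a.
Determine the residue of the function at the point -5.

At the order-3 pole -5 set g(ξ) = (ξ - (-5))^3*f(ξ) = 26/(37*(ξ + 1/2)).
Order-3 pole: residue = g''(a)/2; g''(-5) = -416/26973, so the residue is -208/26973.

The residue is -208/26973.


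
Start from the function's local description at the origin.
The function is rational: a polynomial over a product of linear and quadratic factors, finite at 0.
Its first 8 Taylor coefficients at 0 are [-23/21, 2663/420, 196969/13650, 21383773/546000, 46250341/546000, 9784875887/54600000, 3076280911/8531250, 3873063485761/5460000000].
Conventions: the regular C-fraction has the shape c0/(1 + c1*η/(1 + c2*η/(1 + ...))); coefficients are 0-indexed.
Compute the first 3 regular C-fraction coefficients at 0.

The regular C-fraction coefficients are [-23/21, 2663/460, -128432693/15924740].

Taylor coefficients (read off): a_0 = -23/21, a_1 = 2663/420, a_2 = 196969/13650.
c0 = a_0 = -23/21. Peel one level at a time: if S = 1 + c*η/S' with S'(0) = 1, then c is the η-coefficient of S and S' = c*η/(S - 1).
S_1 = c0/f = 1 + (2663/460)*η + (128432693/2750800)*η^2 + ...; c1 = 2663/460.
S_2 = c1*η/(S_1 - 1) = 1 + (-128432693/15924740)*η + ...; c2 = -128432693/15924740.


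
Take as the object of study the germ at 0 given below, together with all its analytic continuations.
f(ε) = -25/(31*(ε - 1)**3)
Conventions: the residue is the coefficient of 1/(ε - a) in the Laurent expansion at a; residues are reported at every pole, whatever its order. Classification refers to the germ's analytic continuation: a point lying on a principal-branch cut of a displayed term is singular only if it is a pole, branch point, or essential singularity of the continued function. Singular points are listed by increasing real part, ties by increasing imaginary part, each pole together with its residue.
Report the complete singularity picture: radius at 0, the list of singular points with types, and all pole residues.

Denominator factor (ε - 1)^3: pole of order 3 at 1, modulus 1.
The radius of convergence is the smallest modulus among the singular points: 1.
At the order-3 pole 1 set g(ε) = (ε - (1))^3*f(ε) = -25/31.
Order-3 pole: residue = g''(a)/2; g''(1) = 0, so the residue is 0.

Radius of convergence at 0: 1.
At 1: a pole of order 3; residue 0.


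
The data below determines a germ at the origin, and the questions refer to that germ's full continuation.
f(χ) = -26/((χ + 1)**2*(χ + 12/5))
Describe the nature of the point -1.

The point is a pole of order 2.

The denominator factor χ + 1 vanishes at -1 and appears to the power 2; the numerator there equals -26, nonzero, and no other factor vanishes.
Hence a pole whose order is the multiplicity, 2.


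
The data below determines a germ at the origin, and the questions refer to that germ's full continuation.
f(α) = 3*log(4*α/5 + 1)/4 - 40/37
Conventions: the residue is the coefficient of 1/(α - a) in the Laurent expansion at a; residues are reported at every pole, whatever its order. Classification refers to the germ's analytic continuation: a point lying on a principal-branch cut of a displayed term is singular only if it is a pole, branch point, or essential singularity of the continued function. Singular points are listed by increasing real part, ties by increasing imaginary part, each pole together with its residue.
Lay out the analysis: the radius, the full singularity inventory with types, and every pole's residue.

Radius of convergence at 0: 5/4.
At -5/4: a logarithmic branch point.

Branch term (3/4)*log(1 - α/(-5/4)): its argument vanishes at α = -5/4, a logarithmic branch point, modulus 5/4.
The radius of convergence is the smallest modulus among the singular points: 5/4.


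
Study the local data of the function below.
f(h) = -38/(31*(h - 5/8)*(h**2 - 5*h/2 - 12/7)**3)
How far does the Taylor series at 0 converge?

Denominator factor (h - 5/8): pole of order 1 at 5/8, modulus 5/8.
Denominator factor (h**2 - 5*h/2 - 12/7)^3: discriminant 367/28, real irrational roots 5/4 + (1/28)*sqrt(2569) and 5/4 - (1/28)*sqrt(2569); poles of order 3, moduli 5/4 + (1/28)*sqrt(2569) and -5/4 + (1/28)*sqrt(2569).
The radius of convergence is the smallest modulus among the singular points: -5/4 + (1/28)*sqrt(2569).

The radius of convergence is -5/4 + (1/28)*sqrt(2569).


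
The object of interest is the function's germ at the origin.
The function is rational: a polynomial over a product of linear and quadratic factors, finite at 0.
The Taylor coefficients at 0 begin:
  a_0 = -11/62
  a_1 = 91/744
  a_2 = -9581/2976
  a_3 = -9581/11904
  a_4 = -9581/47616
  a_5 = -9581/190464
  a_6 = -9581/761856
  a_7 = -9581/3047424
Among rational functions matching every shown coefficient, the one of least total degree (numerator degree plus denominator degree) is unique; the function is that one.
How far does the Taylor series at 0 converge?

No rational of total degree below 3 reproduces all 8 coefficients; solving the [2/1] Pade equations on them gives f(κ) = (13*κ**2 - 2*κ/3 + 22/31)/(κ - 4), whose expansion matches every shown term.
Denominator factor (κ - 4): pole of order 1 at 4, modulus 4.
The radius of convergence is the smallest modulus among the singular points: 4.

The radius of convergence is 4.


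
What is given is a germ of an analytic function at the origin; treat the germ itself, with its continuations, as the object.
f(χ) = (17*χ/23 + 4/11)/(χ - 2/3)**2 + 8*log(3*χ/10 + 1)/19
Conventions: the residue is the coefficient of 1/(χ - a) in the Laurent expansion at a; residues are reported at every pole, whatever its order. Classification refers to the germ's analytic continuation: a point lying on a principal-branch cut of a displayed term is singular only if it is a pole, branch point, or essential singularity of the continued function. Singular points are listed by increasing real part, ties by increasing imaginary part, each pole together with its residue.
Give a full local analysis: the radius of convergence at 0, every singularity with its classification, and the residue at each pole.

Denominator factor (χ - 2/3)^2: pole of order 2 at 2/3, modulus 2/3.
Branch term (8/19)*log(1 - χ/(-10/3)): its argument vanishes at χ = -10/3, a logarithmic branch point, modulus 10/3.
The radius of convergence is the smallest modulus among the singular points: 2/3.
The branch term is analytic at 2/3 and contributes nothing to the residue; only the rational part matters.
At the order-2 pole 2/3 set g(χ) = (χ - (2/3))^2*(rational part) = 17*χ/23 + 4/11.
Order-2 pole: residue = g'(a); g'(2/3) = 17/23, so the residue is 17/23.
List the singular points by increasing real part (a conjugate pair: the negative imaginary part first).

Radius of convergence at 0: 2/3.
At -10/3: a logarithmic branch point.
At 2/3: a pole of order 2; residue 17/23.


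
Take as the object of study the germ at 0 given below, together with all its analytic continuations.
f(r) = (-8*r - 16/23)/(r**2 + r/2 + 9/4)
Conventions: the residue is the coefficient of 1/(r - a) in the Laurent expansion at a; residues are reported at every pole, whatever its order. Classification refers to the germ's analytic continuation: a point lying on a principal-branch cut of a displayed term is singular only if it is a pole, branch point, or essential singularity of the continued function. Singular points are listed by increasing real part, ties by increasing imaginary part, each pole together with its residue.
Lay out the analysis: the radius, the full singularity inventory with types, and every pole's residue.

Denominator factor (r**2 + r/2 + 9/4): discriminant -35/4, complex-conjugate roots (-1/4) + ((1/4)*sqrt(35))*i and (-1/4) - ((1/4)*sqrt(35))*i; poles of order 1, moduli 3/2 and 3/2.
The radius of convergence is the smallest modulus among the singular points: 3/2.
The factor r**2 + r/2 + 9/4 splits as (r - a)(r - a') with a = (-1/4) - ((1/4)*sqrt(35))*i, a' = (-1/4) + ((1/4)*sqrt(35))*i. At the order-1 pole a set g(r) = (r - a)*f(r) = [-8*r - 16/23] / (r - a').
Simple pole: residue = g(a) at a = (-1/4) - ((1/4)*sqrt(35))*i, which is (-4) + ((12/161)*sqrt(35))*i.
The factor r**2 + r/2 + 9/4 splits as (r - a)(r - a') with a = (-1/4) + ((1/4)*sqrt(35))*i, a' = (-1/4) - ((1/4)*sqrt(35))*i. At the order-1 pole a set g(r) = (r - a)*f(r) = [-8*r - 16/23] / (r - a').
Simple pole: residue = g(a) at a = (-1/4) + ((1/4)*sqrt(35))*i, which is (-4) - ((12/161)*sqrt(35))*i.
List the singular points by increasing real part (a conjugate pair: the negative imaginary part first).

Radius of convergence at 0: 3/2.
At (-1/4) - ((1/4)*sqrt(35))*i: a pole of order 1; residue (-4) + ((12/161)*sqrt(35))*i.
At (-1/4) + ((1/4)*sqrt(35))*i: a pole of order 1; residue (-4) - ((12/161)*sqrt(35))*i.


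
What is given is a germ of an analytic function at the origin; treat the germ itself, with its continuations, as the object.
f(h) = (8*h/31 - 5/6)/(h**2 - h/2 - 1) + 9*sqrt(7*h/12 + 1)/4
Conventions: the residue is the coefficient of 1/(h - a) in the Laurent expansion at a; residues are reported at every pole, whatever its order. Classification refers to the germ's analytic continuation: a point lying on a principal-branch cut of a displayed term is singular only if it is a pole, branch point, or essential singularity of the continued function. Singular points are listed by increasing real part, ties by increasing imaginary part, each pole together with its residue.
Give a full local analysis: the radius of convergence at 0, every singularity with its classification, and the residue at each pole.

Denominator factor (h**2 - h/2 - 1): discriminant 17/4, real irrational roots 1/4 + (1/4)*sqrt(17) and 1/4 - (1/4)*sqrt(17); poles of order 1, moduli 1/4 + (1/4)*sqrt(17) and -1/4 + (1/4)*sqrt(17).
Branch term (9/4)*sqrt(1 - h/(-12/7)): its argument vanishes at h = -12/7, a square-root branch point, modulus 12/7.
The radius of convergence is the smallest modulus among the singular points: -1/4 + (1/4)*sqrt(17).
The branch term is analytic at 1/4 - (1/4)*sqrt(17) and contributes nothing to the residue; only the rational part matters.
The factor h**2 - h/2 - 1 splits as (h - a)(h - a') with a = 1/4 - (1/4)*sqrt(17), a' = 1/4 + (1/4)*sqrt(17). At the order-1 pole a set g(h) = (h - a)*(rational part) = [8*h/31 - 5/6] / (h - a').
Simple pole: residue = g(a) at a = 1/4 - (1/4)*sqrt(17), which is 4/31 + (143/1581)*sqrt(17).
The branch term is analytic at 1/4 + (1/4)*sqrt(17) and contributes nothing to the residue; only the rational part matters.
The factor h**2 - h/2 - 1 splits as (h - a)(h - a') with a = 1/4 + (1/4)*sqrt(17), a' = 1/4 - (1/4)*sqrt(17). At the order-1 pole a set g(h) = (h - a)*(rational part) = [8*h/31 - 5/6] / (h - a').
Simple pole: residue = g(a) at a = 1/4 + (1/4)*sqrt(17), which is 4/31 - (143/1581)*sqrt(17).
List the singular points by increasing real part (a conjugate pair: the negative imaginary part first).

Radius of convergence at 0: -1/4 + (1/4)*sqrt(17).
At -12/7: an algebraic (square-root) branch point.
At 1/4 - (1/4)*sqrt(17): a pole of order 1; residue 4/31 + (143/1581)*sqrt(17).
At 1/4 + (1/4)*sqrt(17): a pole of order 1; residue 4/31 - (143/1581)*sqrt(17).


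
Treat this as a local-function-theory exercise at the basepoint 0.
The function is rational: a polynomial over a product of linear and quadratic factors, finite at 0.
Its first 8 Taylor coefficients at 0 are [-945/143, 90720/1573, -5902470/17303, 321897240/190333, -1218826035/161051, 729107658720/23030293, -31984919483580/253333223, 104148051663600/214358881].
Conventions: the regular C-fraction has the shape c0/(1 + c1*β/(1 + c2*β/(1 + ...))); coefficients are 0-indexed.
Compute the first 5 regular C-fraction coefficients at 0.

Taylor coefficients (read off): a_0 = -945/143, a_1 = 90720/1573, a_2 = -5902470/17303, a_3 = 321897240/190333, a_4 = -1218826035/161051.
c0 = a_0 = -945/143. Peel one level at a time: if S = 1 + c*β/S' with S'(0) = 1, then c is the β-coefficient of S and S' = c*β/(S - 1).
S_1 = c0/f = 1 + (96/11)*β + (270/11)*β^2 + ...; c1 = 96/11.
S_2 = c1*β/(S_1 - 1) = 1 + (-45/16)*β + (1449/256)*β^2 + ...; c2 = -45/16.
S_3 = c2*β/(S_2 - 1) = 1 + (161/80)*β + (47/50)*β^2 + ...; c3 = 161/80.
S_4 = c3*β/(S_3 - 1) = 1 + (-376/805)*β + ...; c4 = -376/805.

The regular C-fraction coefficients are [-945/143, 96/11, -45/16, 161/80, -376/805].


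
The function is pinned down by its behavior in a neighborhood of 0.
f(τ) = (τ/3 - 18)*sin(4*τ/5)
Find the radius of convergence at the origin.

The factor sin(4*τ/5) is entire and contributes no finite singular point.
The polynomial part has no poles.
No finite singular points: the Taylor series at 0 converges everywhere.

The radius of convergence is infinite.


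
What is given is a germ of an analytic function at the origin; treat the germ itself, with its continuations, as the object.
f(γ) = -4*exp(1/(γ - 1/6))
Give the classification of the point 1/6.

The point is an essential singularity.

The exponent 1/(γ - (1/6)) has a pole at 1/6, so exp(1/(γ - (1/6))) takes every nonzero value near it: an essential singularity (not a pole of any order).


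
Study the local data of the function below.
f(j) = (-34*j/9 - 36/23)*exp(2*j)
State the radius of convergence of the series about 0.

The factor exp(2*j) is entire and contributes no finite singular point.
The polynomial part has no poles.
No finite singular points: the Taylor series at 0 converges everywhere.

The radius of convergence is infinite.


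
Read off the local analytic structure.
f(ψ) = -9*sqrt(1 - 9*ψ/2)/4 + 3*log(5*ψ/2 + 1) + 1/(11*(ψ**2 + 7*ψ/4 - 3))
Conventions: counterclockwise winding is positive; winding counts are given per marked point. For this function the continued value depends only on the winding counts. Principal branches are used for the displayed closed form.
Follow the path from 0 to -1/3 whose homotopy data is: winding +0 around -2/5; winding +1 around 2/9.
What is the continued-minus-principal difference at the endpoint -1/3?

Continued minus principal equals (9/4)*sqrt(10).

The rational part is single-valued and drops out of the difference; each branch term changes only by its own monodromy.
(-9/4)*sqrt(1 - ψ/(2/9)): winding +1 is odd, the square root flips sign, contributing -2*(-9/4)*sqrt(1 - (-1/3)/(2/9)) = -2*(-9/4)*sqrt(5/2) = (9/4)*sqrt(10).
(3)*log(1 - ψ/(-2/5)): winding 0 around -2/5, so this term returns to its principal value, contribution 0.
Summing the contributions at ψ = -1/3 gives (9/4)*sqrt(10).


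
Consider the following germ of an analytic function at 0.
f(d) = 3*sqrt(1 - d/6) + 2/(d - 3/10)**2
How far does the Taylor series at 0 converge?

Denominator factor (d - 3/10)^2: pole of order 2 at 3/10, modulus 3/10.
Branch term (3)*sqrt(1 - d/(6)): its argument vanishes at d = 6, a square-root branch point, modulus 6.
The radius of convergence is the smallest modulus among the singular points: 3/10.

The radius of convergence is 3/10.


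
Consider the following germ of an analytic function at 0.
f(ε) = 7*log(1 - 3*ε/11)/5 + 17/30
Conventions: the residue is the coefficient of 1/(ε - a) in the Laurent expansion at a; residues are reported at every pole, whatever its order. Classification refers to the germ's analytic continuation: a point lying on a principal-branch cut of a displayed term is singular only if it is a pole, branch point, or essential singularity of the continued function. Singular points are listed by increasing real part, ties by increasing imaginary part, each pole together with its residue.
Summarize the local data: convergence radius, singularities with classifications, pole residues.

Branch term (7/5)*log(1 - ε/(11/3)): its argument vanishes at ε = 11/3, a logarithmic branch point, modulus 11/3.
The radius of convergence is the smallest modulus among the singular points: 11/3.

Radius of convergence at 0: 11/3.
At 11/3: a logarithmic branch point.


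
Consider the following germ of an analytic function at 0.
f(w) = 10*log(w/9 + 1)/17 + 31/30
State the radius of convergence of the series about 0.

Branch term (10/17)*log(1 - w/(-9)): its argument vanishes at w = -9, a logarithmic branch point, modulus 9.
The radius of convergence is the smallest modulus among the singular points: 9.

The radius of convergence is 9.


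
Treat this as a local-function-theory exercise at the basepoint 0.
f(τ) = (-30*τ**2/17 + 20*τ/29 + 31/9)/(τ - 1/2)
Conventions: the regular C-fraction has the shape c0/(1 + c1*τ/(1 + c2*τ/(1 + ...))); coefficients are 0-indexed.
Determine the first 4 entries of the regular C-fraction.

The regular C-fraction coefficients are [-62/9, -1978/899, 6545925/15114887, 2323786443/2445703045].

Taylor coefficients (expand at 0): a_0 = -62/9, a_1 = -3956/261, a_2 = -118844/4437, a_3 = -237688/4437.
c0 = a_0 = -62/9. Peel one level at a time: if S = 1 + c*τ/S' with S'(0) = 1, then c is the τ-coefficient of S and S' = c*τ/(S - 1).
S_1 = c0/f = 1 + (-1978/899)*τ + (13091850/13739417)*τ^2 + ...; c1 = -1978/899.
S_2 = c1*τ/(S_1 - 1) = 1 + (6545925/15114887)*τ + (-116318565/282676969)*τ^2 + ...; c2 = 6545925/15114887.
S_3 = c2*τ/(S_2 - 1) = 1 + (2323786443/2445703045)*τ + ...; c3 = 2323786443/2445703045.


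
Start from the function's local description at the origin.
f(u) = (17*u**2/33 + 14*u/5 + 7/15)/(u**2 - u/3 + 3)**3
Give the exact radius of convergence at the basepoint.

Denominator factor (u**2 - u/3 + 3)^3: discriminant -107/9, complex-conjugate roots (1/6) + ((1/6)*sqrt(107))*i and (1/6) - ((1/6)*sqrt(107))*i; poles of order 3, moduli sqrt(3) and sqrt(3).
The radius of convergence is the smallest modulus among the singular points: sqrt(3).

The radius of convergence is sqrt(3).


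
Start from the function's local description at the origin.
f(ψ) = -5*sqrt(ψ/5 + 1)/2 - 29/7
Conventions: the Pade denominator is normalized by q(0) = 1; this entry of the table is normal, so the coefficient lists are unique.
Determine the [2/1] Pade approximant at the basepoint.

Taylor coefficients needed (expand at 0): a_0 = -93/14, a_1 = -1/4, a_2 = 1/80, a_3 = -1/800.
Write the denominator as Q(ψ) = 1 + q1*ψ. Requiring Q*f - P = O(ψ^4) with deg P <= 2 kills the coefficients of ψ^3..ψ^3 in Q*f:
  ψ^3: a_3 + q1*a_2 = 0, i.e. -1/800 + (1/80)*q1 = 0.
Solving this linear system: q1 = 1/10.
The numerator is Q*f truncated at degree 2: P0 = a_0 = -93/14; P1 = a_1 + q1*a_0 = -32/35; P2 = a_2 + q1*a_1 = -1/80.

The Pade approximant has numerator coefficients [-93/14, -32/35, -1/80]; denominator coefficients [1, 1/10].


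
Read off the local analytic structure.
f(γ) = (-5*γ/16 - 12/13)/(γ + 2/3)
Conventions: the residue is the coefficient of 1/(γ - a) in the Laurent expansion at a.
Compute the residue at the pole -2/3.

The residue is -223/312.

At the order-1 pole -2/3 set g(γ) = (γ - (-2/3))*f(γ) = -5*γ/16 - 12/13.
Simple pole: residue = g(a) at a = -2/3, which is -223/312.


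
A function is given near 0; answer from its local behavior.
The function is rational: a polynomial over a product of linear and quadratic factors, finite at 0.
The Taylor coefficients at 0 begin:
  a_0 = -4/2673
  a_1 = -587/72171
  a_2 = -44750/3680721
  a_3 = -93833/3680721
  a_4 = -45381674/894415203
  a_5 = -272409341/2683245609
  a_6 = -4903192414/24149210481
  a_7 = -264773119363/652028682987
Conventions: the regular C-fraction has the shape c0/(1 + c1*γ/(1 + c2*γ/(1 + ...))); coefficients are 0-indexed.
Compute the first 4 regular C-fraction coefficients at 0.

Taylor coefficients (read off): a_0 = -4/2673, a_1 = -587/72171, a_2 = -44750/3680721, a_3 = -93833/3680721.
c0 = a_0 = -4/2673. Peel one level at a time: if S = 1 + c*γ/S' with S'(0) = 1, then c is the γ-coefficient of S and S' = c*γ/(S - 1).
S_1 = c0/f = 1 + (-587/108)*γ + (4246673/198288)*γ^2 + ...; c1 = -587/108.
S_2 = c1*γ/(S_1 - 1) = 1 + (4246673/1077732)*γ + (-806516021/896223969)*γ^2 + ...; c2 = 4246673/1077732.
S_3 = c2*γ/(S_2 - 1) = 1 + (9678192252/42377549867)*γ + ...; c3 = 9678192252/42377549867.

The regular C-fraction coefficients are [-4/2673, -587/108, 4246673/1077732, 9678192252/42377549867].


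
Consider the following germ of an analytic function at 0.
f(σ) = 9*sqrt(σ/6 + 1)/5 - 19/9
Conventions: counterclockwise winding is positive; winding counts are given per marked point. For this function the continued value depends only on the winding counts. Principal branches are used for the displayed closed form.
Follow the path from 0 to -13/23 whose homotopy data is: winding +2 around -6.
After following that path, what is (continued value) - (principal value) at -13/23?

The rational part is single-valued and drops out of the difference; each branch term changes only by its own monodromy.
(9/5)*sqrt(1 - σ/(-6)): winding +2 is even, the square root returns to the same sheet, contribution 0.
Summing the contributions at σ = -13/23 gives 0.

Continued minus principal equals 0.


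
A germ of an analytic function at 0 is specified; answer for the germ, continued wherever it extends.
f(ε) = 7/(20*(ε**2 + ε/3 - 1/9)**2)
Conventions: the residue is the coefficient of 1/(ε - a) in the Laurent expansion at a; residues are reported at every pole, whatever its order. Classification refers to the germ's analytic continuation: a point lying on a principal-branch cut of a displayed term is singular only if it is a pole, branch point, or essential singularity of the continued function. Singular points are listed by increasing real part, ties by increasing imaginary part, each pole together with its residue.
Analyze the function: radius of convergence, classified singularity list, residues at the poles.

Radius of convergence at 0: -1/6 + (1/6)*sqrt(5).
At -1/6 - (1/6)*sqrt(5): a pole of order 2; residue (189/250)*sqrt(5).
At -1/6 + (1/6)*sqrt(5): a pole of order 2; residue -(189/250)*sqrt(5).

Denominator factor (ε**2 + ε/3 - 1/9)^2: discriminant 5/9, real irrational roots -1/6 + (1/6)*sqrt(5) and -1/6 - (1/6)*sqrt(5); poles of order 2, moduli -1/6 + (1/6)*sqrt(5) and 1/6 + (1/6)*sqrt(5).
The radius of convergence is the smallest modulus among the singular points: -1/6 + (1/6)*sqrt(5).
The factor ε**2 + ε/3 - 1/9 splits as (ε - a)(ε - a') with a = -1/6 - (1/6)*sqrt(5), a' = -1/6 + (1/6)*sqrt(5). At the order-2 pole a set g(ε) = (ε - a)^2*f(ε) = [7/20] / (ε - a')^2.
Order-2 pole: residue = g'(a); g'(-1/6 - (1/6)*sqrt(5)) = (189/250)*sqrt(5), so the residue is (189/250)*sqrt(5).
The factor ε**2 + ε/3 - 1/9 splits as (ε - a)(ε - a') with a = -1/6 + (1/6)*sqrt(5), a' = -1/6 - (1/6)*sqrt(5). At the order-2 pole a set g(ε) = (ε - a)^2*f(ε) = [7/20] / (ε - a')^2.
Order-2 pole: residue = g'(a); g'(-1/6 + (1/6)*sqrt(5)) = -(189/250)*sqrt(5), so the residue is -(189/250)*sqrt(5).
List the singular points by increasing real part (a conjugate pair: the negative imaginary part first).


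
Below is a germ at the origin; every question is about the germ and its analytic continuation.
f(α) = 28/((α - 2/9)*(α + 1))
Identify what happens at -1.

The point is a pole of order 1.

The denominator factor α + 1 vanishes at -1 and appears to the power 1; the numerator there equals 28, nonzero, and no other factor vanishes.
Hence a pole whose order is the multiplicity, 1.


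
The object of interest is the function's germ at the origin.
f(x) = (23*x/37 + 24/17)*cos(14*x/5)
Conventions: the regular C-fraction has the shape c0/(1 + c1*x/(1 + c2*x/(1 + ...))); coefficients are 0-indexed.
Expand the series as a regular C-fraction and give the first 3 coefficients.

Taylor coefficients (expand at 0): a_0 = 24/17, a_1 = 23/37, a_2 = -2352/425.
c0 = a_0 = 24/17. Peel one level at a time: if S = 1 + c*x/S' with S'(0) = 1, then c is the x-coefficient of S and S' = c*x/(S - 1).
S_1 = c0/f = 1 + (-391/888)*x + (81099337/19713600)*x^2 + ...; c1 = -391/888.
S_2 = c1*x/(S_1 - 1) = 1 + (81099337/8680200)*x + ...; c2 = 81099337/8680200.

The regular C-fraction coefficients are [24/17, -391/888, 81099337/8680200].


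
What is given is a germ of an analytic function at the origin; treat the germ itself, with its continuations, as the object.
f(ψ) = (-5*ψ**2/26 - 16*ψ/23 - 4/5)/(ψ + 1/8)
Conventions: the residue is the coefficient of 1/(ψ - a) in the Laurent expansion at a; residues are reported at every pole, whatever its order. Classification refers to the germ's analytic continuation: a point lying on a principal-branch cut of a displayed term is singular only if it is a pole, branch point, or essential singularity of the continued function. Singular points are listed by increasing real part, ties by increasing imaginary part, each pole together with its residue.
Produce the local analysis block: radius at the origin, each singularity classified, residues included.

Radius of convergence at 0: 1/8.
At -1/8: a pole of order 1; residue -137023/191360.

Denominator factor (ψ + 1/8): pole of order 1 at -1/8, modulus 1/8.
The radius of convergence is the smallest modulus among the singular points: 1/8.
At the order-1 pole -1/8 set g(ψ) = (ψ - (-1/8))*f(ψ) = -5*ψ**2/26 - 16*ψ/23 - 4/5.
Simple pole: residue = g(a) at a = -1/8, which is -137023/191360.


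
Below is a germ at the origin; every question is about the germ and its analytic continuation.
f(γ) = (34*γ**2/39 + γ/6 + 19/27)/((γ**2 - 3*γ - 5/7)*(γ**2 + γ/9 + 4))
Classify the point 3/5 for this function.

Denominator factors: γ**2 - 3*γ - 5/7 = -377/175 at γ = 3/5; γ**2 + γ/9 + 4 = 332/75 at γ = 3/5 — none vanishes.
So the germ continues analytically to 3/5.

The point is a regular point.


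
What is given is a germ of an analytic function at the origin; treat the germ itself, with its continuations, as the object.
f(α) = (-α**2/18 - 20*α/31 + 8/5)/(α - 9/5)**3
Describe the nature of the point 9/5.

The denominator factor α - 9/5 vanishes at 9/5 and appears to the power 3; the numerator there equals 401/1550, nonzero, and no other factor vanishes.
Hence a pole whose order is the multiplicity, 3.

The point is a pole of order 3.


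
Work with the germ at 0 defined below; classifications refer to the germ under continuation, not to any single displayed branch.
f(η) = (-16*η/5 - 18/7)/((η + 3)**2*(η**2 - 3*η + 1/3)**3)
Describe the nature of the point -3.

The point is a pole of order 2.

The denominator factor η + 3 vanishes at -3 and appears to the power 2; the numerator there equals 246/35, nonzero, and no other factor vanishes.
Hence a pole whose order is the multiplicity, 2.


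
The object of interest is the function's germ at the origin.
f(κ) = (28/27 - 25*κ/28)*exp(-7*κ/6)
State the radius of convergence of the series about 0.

The radius of convergence is infinite.

The factor exp(-7*κ/6) is entire and contributes no finite singular point.
The polynomial part has no poles.
No finite singular points: the Taylor series at 0 converges everywhere.


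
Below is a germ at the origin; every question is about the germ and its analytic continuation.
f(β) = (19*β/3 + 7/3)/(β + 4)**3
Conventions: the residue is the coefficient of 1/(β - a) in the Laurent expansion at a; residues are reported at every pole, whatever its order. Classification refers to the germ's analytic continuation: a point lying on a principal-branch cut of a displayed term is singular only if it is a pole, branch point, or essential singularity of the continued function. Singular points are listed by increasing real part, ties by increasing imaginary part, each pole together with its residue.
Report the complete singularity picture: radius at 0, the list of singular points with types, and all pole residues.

Denominator factor (β + 4)^3: pole of order 3 at -4, modulus 4.
The radius of convergence is the smallest modulus among the singular points: 4.
At the order-3 pole -4 set g(β) = (β - (-4))^3*f(β) = 19*β/3 + 7/3.
Order-3 pole: residue = g''(a)/2; g''(-4) = 0, so the residue is 0.

Radius of convergence at 0: 4.
At -4: a pole of order 3; residue 0.


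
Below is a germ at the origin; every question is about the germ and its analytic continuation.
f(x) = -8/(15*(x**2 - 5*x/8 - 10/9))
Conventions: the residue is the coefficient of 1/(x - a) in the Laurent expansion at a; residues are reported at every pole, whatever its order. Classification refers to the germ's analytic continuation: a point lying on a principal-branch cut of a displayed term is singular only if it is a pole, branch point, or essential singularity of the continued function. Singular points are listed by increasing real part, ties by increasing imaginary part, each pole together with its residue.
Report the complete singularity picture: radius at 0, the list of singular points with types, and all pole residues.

Denominator factor (x**2 - 5*x/8 - 10/9): discriminant 2785/576, real irrational roots 5/16 + (1/48)*sqrt(2785) and 5/16 - (1/48)*sqrt(2785); poles of order 1, moduli 5/16 + (1/48)*sqrt(2785) and -5/16 + (1/48)*sqrt(2785).
The radius of convergence is the smallest modulus among the singular points: -5/16 + (1/48)*sqrt(2785).
The factor x**2 - 5*x/8 - 10/9 splits as (x - a)(x - a') with a = 5/16 - (1/48)*sqrt(2785), a' = 5/16 + (1/48)*sqrt(2785). At the order-1 pole a set g(x) = (x - a)*f(x) = [-8/15] / (x - a').
Simple pole: residue = g(a) at a = 5/16 - (1/48)*sqrt(2785), which is (64/13925)*sqrt(2785).
The factor x**2 - 5*x/8 - 10/9 splits as (x - a)(x - a') with a = 5/16 + (1/48)*sqrt(2785), a' = 5/16 - (1/48)*sqrt(2785). At the order-1 pole a set g(x) = (x - a)*f(x) = [-8/15] / (x - a').
Simple pole: residue = g(a) at a = 5/16 + (1/48)*sqrt(2785), which is -(64/13925)*sqrt(2785).
List the singular points by increasing real part (a conjugate pair: the negative imaginary part first).

Radius of convergence at 0: -5/16 + (1/48)*sqrt(2785).
At 5/16 - (1/48)*sqrt(2785): a pole of order 1; residue (64/13925)*sqrt(2785).
At 5/16 + (1/48)*sqrt(2785): a pole of order 1; residue -(64/13925)*sqrt(2785).


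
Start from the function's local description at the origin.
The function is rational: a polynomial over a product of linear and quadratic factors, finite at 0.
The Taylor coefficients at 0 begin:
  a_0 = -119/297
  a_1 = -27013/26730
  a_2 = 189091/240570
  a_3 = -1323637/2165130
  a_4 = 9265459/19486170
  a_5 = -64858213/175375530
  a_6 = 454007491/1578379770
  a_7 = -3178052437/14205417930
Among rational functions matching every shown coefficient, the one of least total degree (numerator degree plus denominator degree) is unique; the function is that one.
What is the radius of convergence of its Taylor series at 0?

The radius of convergence is 9/7.

No rational of total degree below 2 reproduces all 8 coefficients; solving the [1/1] Pade equations on them gives f(w) = (-17*w/10 - 17/33)/(w + 9/7), whose expansion matches every shown term.
Denominator factor (w + 9/7): pole of order 1 at -9/7, modulus 9/7.
The radius of convergence is the smallest modulus among the singular points: 9/7.


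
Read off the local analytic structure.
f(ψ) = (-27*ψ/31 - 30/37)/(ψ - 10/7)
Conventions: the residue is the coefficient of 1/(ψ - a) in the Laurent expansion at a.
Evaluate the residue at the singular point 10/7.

The residue is -16500/8029.

At the order-1 pole 10/7 set g(ψ) = (ψ - (10/7))*f(ψ) = -27*ψ/31 - 30/37.
Simple pole: residue = g(a) at a = 10/7, which is -16500/8029.


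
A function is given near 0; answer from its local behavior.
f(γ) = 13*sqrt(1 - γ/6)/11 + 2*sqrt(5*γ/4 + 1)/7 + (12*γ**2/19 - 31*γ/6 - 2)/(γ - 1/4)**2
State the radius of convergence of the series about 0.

Denominator factor (γ - 1/4)^2: pole of order 2 at 1/4, modulus 1/4.
Branch term (2/7)*sqrt(1 - γ/(-4/5)): its argument vanishes at γ = -4/5, a square-root branch point, modulus 4/5.
Branch term (13/11)*sqrt(1 - γ/(6)): its argument vanishes at γ = 6, a square-root branch point, modulus 6.
The radius of convergence is the smallest modulus among the singular points: 1/4.

The radius of convergence is 1/4.


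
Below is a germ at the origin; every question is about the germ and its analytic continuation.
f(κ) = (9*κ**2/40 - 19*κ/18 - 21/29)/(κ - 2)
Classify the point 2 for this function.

The denominator factor κ - 2 vanishes at 2 and appears to the power 1; the numerator there equals -5051/2610, nonzero, and no other factor vanishes.
Hence a pole whose order is the multiplicity, 1.

The point is a pole of order 1.


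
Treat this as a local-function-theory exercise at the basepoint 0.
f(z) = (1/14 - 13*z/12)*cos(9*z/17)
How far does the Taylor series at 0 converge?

The factor cos(9*z/17) is entire and contributes no finite singular point.
The polynomial part has no poles.
No finite singular points: the Taylor series at 0 converges everywhere.

The radius of convergence is infinite.


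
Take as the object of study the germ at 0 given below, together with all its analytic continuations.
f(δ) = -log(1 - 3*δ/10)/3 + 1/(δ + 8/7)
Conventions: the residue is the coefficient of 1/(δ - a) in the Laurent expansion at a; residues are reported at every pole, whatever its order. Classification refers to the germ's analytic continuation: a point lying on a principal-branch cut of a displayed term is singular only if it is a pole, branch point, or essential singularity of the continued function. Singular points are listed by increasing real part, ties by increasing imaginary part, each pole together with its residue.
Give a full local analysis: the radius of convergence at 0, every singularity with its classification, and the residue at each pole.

Denominator factor (δ + 8/7): pole of order 1 at -8/7, modulus 8/7.
Branch term (-1/3)*log(1 - δ/(10/3)): its argument vanishes at δ = 10/3, a logarithmic branch point, modulus 10/3.
The radius of convergence is the smallest modulus among the singular points: 8/7.
The branch term is analytic at -8/7 and contributes nothing to the residue; only the rational part matters.
At the order-1 pole -8/7 set g(δ) = (δ - (-8/7))*(rational part) = 1.
Simple pole: residue = g(a) at a = -8/7, which is 1.
List the singular points by increasing real part (a conjugate pair: the negative imaginary part first).

Radius of convergence at 0: 8/7.
At -8/7: a pole of order 1; residue 1.
At 10/3: a logarithmic branch point.


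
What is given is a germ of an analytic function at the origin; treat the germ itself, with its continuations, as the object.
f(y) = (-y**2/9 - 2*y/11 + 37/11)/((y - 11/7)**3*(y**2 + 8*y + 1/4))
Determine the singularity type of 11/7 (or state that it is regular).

The denominator factor y - 11/7 vanishes at 11/7 and appears to the power 3; the numerator there equals 13600/4851, nonzero, and no other factor vanishes.
Hence a pole whose order is the multiplicity, 3.

The point is a pole of order 3.


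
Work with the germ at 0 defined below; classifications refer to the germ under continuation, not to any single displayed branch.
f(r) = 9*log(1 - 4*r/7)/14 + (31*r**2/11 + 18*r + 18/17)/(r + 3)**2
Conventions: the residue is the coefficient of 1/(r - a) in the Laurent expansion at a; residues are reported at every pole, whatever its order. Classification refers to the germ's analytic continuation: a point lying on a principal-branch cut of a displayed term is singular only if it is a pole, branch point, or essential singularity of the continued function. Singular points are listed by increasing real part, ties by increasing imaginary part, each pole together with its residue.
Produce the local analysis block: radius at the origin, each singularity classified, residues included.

Radius of convergence at 0: 7/4.
At -3: a pole of order 2; residue 12/11.
At 7/4: a logarithmic branch point.

Denominator factor (r + 3)^2: pole of order 2 at -3, modulus 3.
Branch term (9/14)*log(1 - r/(7/4)): its argument vanishes at r = 7/4, a logarithmic branch point, modulus 7/4.
The radius of convergence is the smallest modulus among the singular points: 7/4.
The branch term is analytic at -3 and contributes nothing to the residue; only the rational part matters.
At the order-2 pole -3 set g(r) = (r - (-3))^2*(rational part) = 31*r**2/11 + 18*r + 18/17.
Order-2 pole: residue = g'(a); g'(-3) = 12/11, so the residue is 12/11.
List the singular points by increasing real part (a conjugate pair: the negative imaginary part first).


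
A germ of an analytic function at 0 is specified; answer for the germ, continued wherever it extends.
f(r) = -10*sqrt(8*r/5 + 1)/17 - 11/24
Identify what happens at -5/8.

The point is an algebraic (square-root) branch point.

The term (-10/17)*sqrt(1 - r/(-5/8)) has argument 1 - -5/8/(-5/8) = 0 at -5/8: a square-root (algebraic, two-sheeted) branch point; the remaining terms are analytic or single-valued there.


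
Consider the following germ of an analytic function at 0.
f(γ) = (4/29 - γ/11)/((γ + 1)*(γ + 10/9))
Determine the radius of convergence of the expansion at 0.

Denominator factor (γ + 10/9): pole of order 1 at -10/9, modulus 10/9.
Denominator factor (γ + 1): pole of order 1 at -1, modulus 1.
The radius of convergence is the smallest modulus among the singular points: 1.

The radius of convergence is 1.


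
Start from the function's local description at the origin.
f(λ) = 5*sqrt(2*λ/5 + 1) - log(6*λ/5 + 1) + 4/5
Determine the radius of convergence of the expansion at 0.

The radius of convergence is 5/6.

Branch term (5)*sqrt(1 - λ/(-5/2)): its argument vanishes at λ = -5/2, a square-root branch point, modulus 5/2.
Branch term (-1)*log(1 - λ/(-5/6)): its argument vanishes at λ = -5/6, a logarithmic branch point, modulus 5/6.
The radius of convergence is the smallest modulus among the singular points: 5/6.


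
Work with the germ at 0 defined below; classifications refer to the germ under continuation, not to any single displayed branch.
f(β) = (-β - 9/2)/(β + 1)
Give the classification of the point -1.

The point is a pole of order 1.

The denominator factor β + 1 vanishes at -1 and appears to the power 1; the numerator there equals -7/2, nonzero, and no other factor vanishes.
Hence a pole whose order is the multiplicity, 1.


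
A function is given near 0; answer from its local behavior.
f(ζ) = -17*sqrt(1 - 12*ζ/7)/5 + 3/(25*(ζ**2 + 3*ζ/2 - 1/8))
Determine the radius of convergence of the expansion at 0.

The radius of convergence is -3/4 + (1/4)*sqrt(11).

Denominator factor (ζ**2 + 3*ζ/2 - 1/8): discriminant 11/4, real irrational roots -3/4 + (1/4)*sqrt(11) and -3/4 - (1/4)*sqrt(11); poles of order 1, moduli -3/4 + (1/4)*sqrt(11) and 3/4 + (1/4)*sqrt(11).
Branch term (-17/5)*sqrt(1 - ζ/(7/12)): its argument vanishes at ζ = 7/12, a square-root branch point, modulus 7/12.
The radius of convergence is the smallest modulus among the singular points: -3/4 + (1/4)*sqrt(11).


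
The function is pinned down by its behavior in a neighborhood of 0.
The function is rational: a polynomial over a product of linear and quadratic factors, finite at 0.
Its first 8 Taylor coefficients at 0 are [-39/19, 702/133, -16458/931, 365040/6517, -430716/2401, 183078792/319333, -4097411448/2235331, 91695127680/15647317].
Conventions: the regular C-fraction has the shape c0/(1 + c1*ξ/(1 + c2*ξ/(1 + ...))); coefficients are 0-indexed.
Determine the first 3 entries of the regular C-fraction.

Taylor coefficients (read off): a_0 = -39/19, a_1 = 702/133, a_2 = -16458/931.
c0 = a_0 = -39/19. Peel one level at a time: if S = 1 + c*ξ/S' with S'(0) = 1, then c is the ξ-coefficient of S and S' = c*ξ/(S - 1).
S_1 = c0/f = 1 + (18/7)*ξ + (-2)*ξ^2 + ...; c1 = 18/7.
S_2 = c1*ξ/(S_1 - 1) = 1 + (7/9)*ξ + ...; c2 = 7/9.

The regular C-fraction coefficients are [-39/19, 18/7, 7/9].
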